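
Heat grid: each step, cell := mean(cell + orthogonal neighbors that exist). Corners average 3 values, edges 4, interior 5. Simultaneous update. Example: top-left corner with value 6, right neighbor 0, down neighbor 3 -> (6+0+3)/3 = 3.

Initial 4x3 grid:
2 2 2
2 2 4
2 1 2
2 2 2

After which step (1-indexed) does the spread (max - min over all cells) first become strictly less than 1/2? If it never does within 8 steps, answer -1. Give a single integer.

Answer: 3

Derivation:
Step 1: max=8/3, min=7/4, spread=11/12
Step 2: max=577/240, min=11/6, spread=137/240
Step 3: max=5047/2160, min=673/360, spread=1009/2160
  -> spread < 1/2 first at step 3
Step 4: max=29249/12960, min=16421/8640, spread=1847/5184
Step 5: max=430741/194400, min=1000537/518400, spread=444317/1555200
Step 6: max=50860117/23328000, min=60875711/31104000, spread=4162667/18662400
Step 7: max=3018004583/1399680000, min=3691124509/1866240000, spread=199728961/1119744000
Step 8: max=179458591057/83980800000, min=223421915351/111974400000, spread=1902744727/13436928000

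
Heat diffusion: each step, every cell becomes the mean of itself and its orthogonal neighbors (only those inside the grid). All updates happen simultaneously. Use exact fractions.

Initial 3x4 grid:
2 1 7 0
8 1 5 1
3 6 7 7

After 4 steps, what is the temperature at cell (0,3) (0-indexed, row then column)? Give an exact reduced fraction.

Answer: 467303/129600

Derivation:
Step 1: cell (0,3) = 8/3
Step 2: cell (0,3) = 55/18
Step 3: cell (0,3) = 7237/2160
Step 4: cell (0,3) = 467303/129600
Full grid after step 4:
  239179/64800 398969/108000 385319/108000 467303/129600
  1771591/432000 724139/180000 1467953/360000 3417907/864000
  283579/64800 488969/108000 160523/36000 190901/43200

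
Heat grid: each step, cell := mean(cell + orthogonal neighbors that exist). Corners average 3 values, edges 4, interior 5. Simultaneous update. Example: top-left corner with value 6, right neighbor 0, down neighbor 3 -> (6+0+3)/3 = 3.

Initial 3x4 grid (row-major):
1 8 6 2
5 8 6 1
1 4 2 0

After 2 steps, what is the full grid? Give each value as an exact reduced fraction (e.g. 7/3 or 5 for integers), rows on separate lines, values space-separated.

After step 1:
  14/3 23/4 11/2 3
  15/4 31/5 23/5 9/4
  10/3 15/4 3 1
After step 2:
  85/18 1327/240 377/80 43/12
  359/80 481/100 431/100 217/80
  65/18 977/240 247/80 25/12

Answer: 85/18 1327/240 377/80 43/12
359/80 481/100 431/100 217/80
65/18 977/240 247/80 25/12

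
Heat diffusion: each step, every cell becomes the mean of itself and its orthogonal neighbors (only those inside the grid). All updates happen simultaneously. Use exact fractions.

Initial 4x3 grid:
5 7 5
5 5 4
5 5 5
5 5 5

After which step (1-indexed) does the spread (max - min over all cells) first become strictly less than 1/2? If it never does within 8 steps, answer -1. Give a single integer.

Step 1: max=17/3, min=19/4, spread=11/12
Step 2: max=217/40, min=39/8, spread=11/20
Step 3: max=5771/1080, min=355/72, spread=223/540
  -> spread < 1/2 first at step 3
Step 4: max=341107/64800, min=53477/10800, spread=4049/12960
Step 5: max=20329193/3888000, min=1609619/324000, spread=202753/777600
Step 6: max=1211992207/233280000, min=24246559/4860000, spread=385259/1866240
Step 7: max=72426212813/13996800000, min=1459376981/291600000, spread=95044709/559872000
Step 8: max=4330706610967/839808000000, min=87823966429/17496000000, spread=921249779/6718464000

Answer: 3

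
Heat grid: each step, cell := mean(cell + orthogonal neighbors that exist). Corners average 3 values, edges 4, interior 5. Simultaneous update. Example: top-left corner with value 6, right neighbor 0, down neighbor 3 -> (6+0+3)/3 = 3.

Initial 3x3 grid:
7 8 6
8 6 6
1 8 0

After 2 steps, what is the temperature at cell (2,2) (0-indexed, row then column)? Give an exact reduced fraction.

Step 1: cell (2,2) = 14/3
Step 2: cell (2,2) = 155/36
Full grid after step 2:
  239/36 1697/240 215/36
  781/120 277/50 691/120
  179/36 1277/240 155/36

Answer: 155/36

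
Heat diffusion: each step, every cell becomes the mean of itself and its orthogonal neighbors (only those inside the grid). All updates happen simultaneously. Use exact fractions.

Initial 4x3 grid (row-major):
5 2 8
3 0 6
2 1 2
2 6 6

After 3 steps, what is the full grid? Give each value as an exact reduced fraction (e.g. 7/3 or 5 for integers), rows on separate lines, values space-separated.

After step 1:
  10/3 15/4 16/3
  5/2 12/5 4
  2 11/5 15/4
  10/3 15/4 14/3
After step 2:
  115/36 889/240 157/36
  307/120 297/100 929/240
  301/120 141/50 877/240
  109/36 279/80 73/18
After step 3:
  6809/2160 51227/14400 4297/1080
  2527/900 4777/1500 26741/7200
  9823/3600 386/125 25921/7200
  6497/2160 16069/4800 4031/1080

Answer: 6809/2160 51227/14400 4297/1080
2527/900 4777/1500 26741/7200
9823/3600 386/125 25921/7200
6497/2160 16069/4800 4031/1080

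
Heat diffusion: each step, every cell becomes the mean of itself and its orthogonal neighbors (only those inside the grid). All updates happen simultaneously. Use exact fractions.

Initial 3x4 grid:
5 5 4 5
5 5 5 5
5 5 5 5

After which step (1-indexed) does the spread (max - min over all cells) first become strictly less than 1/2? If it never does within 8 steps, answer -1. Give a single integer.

Answer: 1

Derivation:
Step 1: max=5, min=14/3, spread=1/3
  -> spread < 1/2 first at step 1
Step 2: max=5, min=569/120, spread=31/120
Step 3: max=5, min=5189/1080, spread=211/1080
Step 4: max=8953/1800, min=523103/108000, spread=14077/108000
Step 5: max=536317/108000, min=4719593/972000, spread=5363/48600
Step 6: max=297131/60000, min=142059191/29160000, spread=93859/1166400
Step 7: max=480663533/97200000, min=8537725519/1749600000, spread=4568723/69984000
Step 8: max=14398381111/2916000000, min=513099564371/104976000000, spread=8387449/167961600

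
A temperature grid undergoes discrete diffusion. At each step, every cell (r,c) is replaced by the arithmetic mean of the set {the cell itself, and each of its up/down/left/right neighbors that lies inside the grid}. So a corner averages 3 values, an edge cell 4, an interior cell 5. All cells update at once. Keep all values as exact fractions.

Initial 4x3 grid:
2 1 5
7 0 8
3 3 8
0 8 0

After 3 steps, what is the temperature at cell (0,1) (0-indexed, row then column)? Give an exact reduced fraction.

Answer: 1389/400

Derivation:
Step 1: cell (0,1) = 2
Step 2: cell (0,1) = 69/20
Step 3: cell (0,1) = 1389/400
Full grid after step 3:
  6893/2160 1389/400 2167/540
  24107/7200 7557/2000 15491/3600
  25087/7200 2003/500 991/225
  1951/540 6131/1600 9539/2160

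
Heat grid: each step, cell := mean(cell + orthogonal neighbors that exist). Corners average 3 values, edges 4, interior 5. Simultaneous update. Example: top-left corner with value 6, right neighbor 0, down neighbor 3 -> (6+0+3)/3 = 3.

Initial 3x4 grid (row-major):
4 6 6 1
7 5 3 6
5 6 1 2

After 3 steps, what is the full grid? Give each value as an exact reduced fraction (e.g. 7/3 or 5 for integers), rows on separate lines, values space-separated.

After step 1:
  17/3 21/4 4 13/3
  21/4 27/5 21/5 3
  6 17/4 3 3
After step 2:
  97/18 1219/240 1067/240 34/9
  1339/240 487/100 98/25 109/30
  31/6 373/80 289/80 3
After step 3:
  5777/1080 35611/7200 31001/7200 8537/2160
  75617/14400 28933/6000 12289/3000 6449/1800
  1849/360 10987/2400 3039/800 2459/720

Answer: 5777/1080 35611/7200 31001/7200 8537/2160
75617/14400 28933/6000 12289/3000 6449/1800
1849/360 10987/2400 3039/800 2459/720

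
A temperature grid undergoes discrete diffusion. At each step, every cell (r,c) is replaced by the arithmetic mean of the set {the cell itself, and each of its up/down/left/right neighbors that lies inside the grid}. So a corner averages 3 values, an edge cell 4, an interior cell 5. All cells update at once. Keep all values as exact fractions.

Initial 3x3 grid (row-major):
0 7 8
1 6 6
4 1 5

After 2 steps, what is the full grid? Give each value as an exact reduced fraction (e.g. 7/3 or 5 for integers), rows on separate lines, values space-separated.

Answer: 32/9 1147/240 37/6
697/240 449/100 429/80
35/12 71/20 19/4

Derivation:
After step 1:
  8/3 21/4 7
  11/4 21/5 25/4
  2 4 4
After step 2:
  32/9 1147/240 37/6
  697/240 449/100 429/80
  35/12 71/20 19/4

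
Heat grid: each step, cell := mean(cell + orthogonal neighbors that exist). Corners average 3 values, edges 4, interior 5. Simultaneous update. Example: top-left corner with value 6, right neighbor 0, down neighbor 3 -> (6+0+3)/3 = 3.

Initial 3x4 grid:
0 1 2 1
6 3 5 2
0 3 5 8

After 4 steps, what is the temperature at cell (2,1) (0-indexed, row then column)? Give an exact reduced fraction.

Step 1: cell (2,1) = 11/4
Step 2: cell (2,1) = 73/20
Step 3: cell (2,1) = 787/240
Step 4: cell (2,1) = 671/200
Full grid after step 4:
  63077/25920 113911/43200 119987/43200 39653/12960
  477499/172800 208259/72000 120527/36000 149087/43200
  25529/8640 671/200 6613/1800 8513/2160

Answer: 671/200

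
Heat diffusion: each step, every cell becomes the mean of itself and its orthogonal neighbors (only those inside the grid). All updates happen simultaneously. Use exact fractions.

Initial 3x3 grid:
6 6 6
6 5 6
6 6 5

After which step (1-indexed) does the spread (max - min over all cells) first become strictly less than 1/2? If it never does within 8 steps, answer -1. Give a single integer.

Step 1: max=6, min=11/2, spread=1/2
Step 2: max=471/80, min=50/9, spread=239/720
  -> spread < 1/2 first at step 2
Step 3: max=2113/360, min=40873/7200, spread=1387/7200
Step 4: max=125531/21600, min=183959/32400, spread=347/2592
Step 5: max=7528057/1296000, min=11109523/1944000, spread=2921/31104
Step 6: max=450069779/77760000, min=667413731/116640000, spread=24611/373248
Step 7: max=26975109313/4665600000, min=40138712407/6998400000, spread=207329/4478976
Step 8: max=1616150073611/279936000000, min=2410579524479/419904000000, spread=1746635/53747712

Answer: 2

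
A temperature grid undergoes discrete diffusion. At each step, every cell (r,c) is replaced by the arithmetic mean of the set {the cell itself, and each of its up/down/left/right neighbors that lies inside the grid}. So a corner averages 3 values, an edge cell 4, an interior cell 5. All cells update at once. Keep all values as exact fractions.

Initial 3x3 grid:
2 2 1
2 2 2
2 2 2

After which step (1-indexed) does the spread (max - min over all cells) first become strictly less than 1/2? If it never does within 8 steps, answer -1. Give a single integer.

Step 1: max=2, min=5/3, spread=1/3
  -> spread < 1/2 first at step 1
Step 2: max=2, min=31/18, spread=5/18
Step 3: max=2, min=391/216, spread=41/216
Step 4: max=709/360, min=23789/12960, spread=347/2592
Step 5: max=7043/3600, min=1448263/777600, spread=2921/31104
Step 6: max=838517/432000, min=87483461/46656000, spread=24611/373248
Step 7: max=18783259/9720000, min=5279997967/2799360000, spread=207329/4478976
Step 8: max=997998401/518400000, min=317893247549/167961600000, spread=1746635/53747712

Answer: 1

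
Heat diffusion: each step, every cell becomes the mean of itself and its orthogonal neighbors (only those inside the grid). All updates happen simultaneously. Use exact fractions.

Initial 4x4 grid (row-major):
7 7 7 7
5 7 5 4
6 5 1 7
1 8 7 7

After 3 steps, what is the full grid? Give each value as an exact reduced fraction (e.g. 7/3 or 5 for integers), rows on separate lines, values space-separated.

Answer: 3347/540 895/144 7241/1200 1049/180
4187/720 2147/375 699/125 6781/1200
6257/1200 5341/1000 1089/200 6577/1200
1849/360 3161/600 3311/600 413/72

Derivation:
After step 1:
  19/3 7 13/2 6
  25/4 29/5 24/5 23/4
  17/4 27/5 5 19/4
  5 21/4 23/4 7
After step 2:
  235/36 769/120 243/40 73/12
  679/120 117/20 557/100 213/40
  209/40 257/50 257/50 45/8
  29/6 107/20 23/4 35/6
After step 3:
  3347/540 895/144 7241/1200 1049/180
  4187/720 2147/375 699/125 6781/1200
  6257/1200 5341/1000 1089/200 6577/1200
  1849/360 3161/600 3311/600 413/72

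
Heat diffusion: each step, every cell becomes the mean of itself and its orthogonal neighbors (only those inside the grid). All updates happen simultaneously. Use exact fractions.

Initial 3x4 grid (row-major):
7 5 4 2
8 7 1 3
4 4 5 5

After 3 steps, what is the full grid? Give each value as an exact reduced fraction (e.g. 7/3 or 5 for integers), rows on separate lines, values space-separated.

Answer: 2489/432 1483/288 1879/480 83/24
553/96 247/50 4963/1200 9899/2880
2341/432 1433/288 5887/1440 821/216

Derivation:
After step 1:
  20/3 23/4 3 3
  13/2 5 4 11/4
  16/3 5 15/4 13/3
After step 2:
  227/36 245/48 63/16 35/12
  47/8 21/4 37/10 169/48
  101/18 229/48 205/48 65/18
After step 3:
  2489/432 1483/288 1879/480 83/24
  553/96 247/50 4963/1200 9899/2880
  2341/432 1433/288 5887/1440 821/216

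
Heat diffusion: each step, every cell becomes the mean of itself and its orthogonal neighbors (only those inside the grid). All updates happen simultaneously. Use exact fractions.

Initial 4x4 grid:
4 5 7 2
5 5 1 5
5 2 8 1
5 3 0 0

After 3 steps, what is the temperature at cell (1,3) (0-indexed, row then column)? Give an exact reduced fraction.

Step 1: cell (1,3) = 9/4
Step 2: cell (1,3) = 937/240
Step 3: cell (1,3) = 23437/7200
Full grid after step 3:
  1217/270 8371/1800 7213/1800 8767/2160
  4133/900 6067/1500 24517/6000 23437/7200
  898/225 23843/6000 883/300 21437/7200
  8441/2160 22871/7200 20567/7200 284/135

Answer: 23437/7200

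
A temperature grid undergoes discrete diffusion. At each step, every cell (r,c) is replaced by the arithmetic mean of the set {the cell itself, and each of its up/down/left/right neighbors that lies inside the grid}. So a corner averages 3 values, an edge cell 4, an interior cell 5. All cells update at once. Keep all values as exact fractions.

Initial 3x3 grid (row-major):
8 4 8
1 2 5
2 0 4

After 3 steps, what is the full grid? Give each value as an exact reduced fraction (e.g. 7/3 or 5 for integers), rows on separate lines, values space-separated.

Answer: 8339/2160 10633/2400 9889/2160
45973/14400 3371/1000 57923/14400
1663/720 413/150 2233/720

Derivation:
After step 1:
  13/3 11/2 17/3
  13/4 12/5 19/4
  1 2 3
After step 2:
  157/36 179/40 191/36
  659/240 179/50 949/240
  25/12 21/10 13/4
After step 3:
  8339/2160 10633/2400 9889/2160
  45973/14400 3371/1000 57923/14400
  1663/720 413/150 2233/720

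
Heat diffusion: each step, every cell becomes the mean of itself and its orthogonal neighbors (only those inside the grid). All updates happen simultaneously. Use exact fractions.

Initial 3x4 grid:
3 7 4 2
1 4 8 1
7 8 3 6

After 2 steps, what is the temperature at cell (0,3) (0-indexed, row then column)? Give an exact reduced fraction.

Step 1: cell (0,3) = 7/3
Step 2: cell (0,3) = 71/18
Full grid after step 2:
  143/36 1141/240 193/48 71/18
  367/80 467/100 507/100 167/48
  175/36 1361/240 229/48 83/18

Answer: 71/18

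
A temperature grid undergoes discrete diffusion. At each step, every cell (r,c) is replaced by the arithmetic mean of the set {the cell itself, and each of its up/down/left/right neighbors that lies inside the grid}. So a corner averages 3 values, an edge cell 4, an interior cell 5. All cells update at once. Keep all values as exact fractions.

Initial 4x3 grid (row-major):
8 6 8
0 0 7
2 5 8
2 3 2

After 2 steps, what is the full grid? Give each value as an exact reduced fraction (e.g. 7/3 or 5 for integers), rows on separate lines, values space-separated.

After step 1:
  14/3 11/2 7
  5/2 18/5 23/4
  9/4 18/5 11/2
  7/3 3 13/3
After step 2:
  38/9 623/120 73/12
  781/240 419/100 437/80
  641/240 359/100 1151/240
  91/36 199/60 77/18

Answer: 38/9 623/120 73/12
781/240 419/100 437/80
641/240 359/100 1151/240
91/36 199/60 77/18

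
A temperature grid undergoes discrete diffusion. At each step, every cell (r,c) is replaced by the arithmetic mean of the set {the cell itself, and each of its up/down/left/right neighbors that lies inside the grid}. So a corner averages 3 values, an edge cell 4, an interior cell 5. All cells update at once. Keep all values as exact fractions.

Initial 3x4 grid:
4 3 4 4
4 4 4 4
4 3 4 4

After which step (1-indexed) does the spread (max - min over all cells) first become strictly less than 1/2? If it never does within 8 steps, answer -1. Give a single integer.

Answer: 1

Derivation:
Step 1: max=4, min=18/5, spread=2/5
  -> spread < 1/2 first at step 1
Step 2: max=4, min=443/120, spread=37/120
Step 3: max=283/72, min=4043/1080, spread=101/540
Step 4: max=17609/4500, min=101449/27000, spread=841/5400
Step 5: max=629701/162000, min=229121/60750, spread=11227/97200
Step 6: max=31410457/8100000, min=367265659/97200000, spread=386393/3888000
Step 7: max=1878558563/486000000, min=3314300519/874800000, spread=41940559/546750000
Step 8: max=112555718917/29160000000, min=1327303923379/349920000000, spread=186917629/2799360000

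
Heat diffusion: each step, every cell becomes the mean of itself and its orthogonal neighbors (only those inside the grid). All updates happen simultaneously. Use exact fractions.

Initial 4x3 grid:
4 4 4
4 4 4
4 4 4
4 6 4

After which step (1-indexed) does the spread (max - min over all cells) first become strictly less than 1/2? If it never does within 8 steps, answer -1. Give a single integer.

Answer: 3

Derivation:
Step 1: max=14/3, min=4, spread=2/3
Step 2: max=547/120, min=4, spread=67/120
Step 3: max=4757/1080, min=4, spread=437/1080
  -> spread < 1/2 first at step 3
Step 4: max=1885531/432000, min=2009/500, spread=29951/86400
Step 5: max=16767821/3888000, min=13658/3375, spread=206761/777600
Step 6: max=6676995571/1555200000, min=10965671/2700000, spread=14430763/62208000
Step 7: max=398355741689/93312000000, min=881652727/216000000, spread=139854109/746496000
Step 8: max=23817351890251/5598720000000, min=79611228977/19440000000, spread=7114543559/44789760000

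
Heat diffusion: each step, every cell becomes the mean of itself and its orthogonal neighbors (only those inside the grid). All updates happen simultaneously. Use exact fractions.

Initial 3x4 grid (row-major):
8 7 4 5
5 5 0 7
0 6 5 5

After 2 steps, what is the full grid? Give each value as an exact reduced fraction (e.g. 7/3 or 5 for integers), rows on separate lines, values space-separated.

After step 1:
  20/3 6 4 16/3
  9/2 23/5 21/5 17/4
  11/3 4 4 17/3
After step 2:
  103/18 319/60 293/60 163/36
  583/120 233/50 421/100 389/80
  73/18 61/15 67/15 167/36

Answer: 103/18 319/60 293/60 163/36
583/120 233/50 421/100 389/80
73/18 61/15 67/15 167/36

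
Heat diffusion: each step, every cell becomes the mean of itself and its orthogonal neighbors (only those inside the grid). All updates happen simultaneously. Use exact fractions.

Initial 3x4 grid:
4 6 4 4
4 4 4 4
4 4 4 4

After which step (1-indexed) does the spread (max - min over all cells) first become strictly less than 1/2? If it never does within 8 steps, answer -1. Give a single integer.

Answer: 3

Derivation:
Step 1: max=14/3, min=4, spread=2/3
Step 2: max=271/60, min=4, spread=31/60
Step 3: max=2371/540, min=4, spread=211/540
  -> spread < 1/2 first at step 3
Step 4: max=232897/54000, min=3647/900, spread=14077/54000
Step 5: max=2084407/486000, min=219683/54000, spread=5363/24300
Step 6: max=62060809/14580000, min=122869/30000, spread=93859/583200
Step 7: max=3709474481/874800000, min=199736467/48600000, spread=4568723/34992000
Step 8: max=221732435629/52488000000, min=6013618889/1458000000, spread=8387449/83980800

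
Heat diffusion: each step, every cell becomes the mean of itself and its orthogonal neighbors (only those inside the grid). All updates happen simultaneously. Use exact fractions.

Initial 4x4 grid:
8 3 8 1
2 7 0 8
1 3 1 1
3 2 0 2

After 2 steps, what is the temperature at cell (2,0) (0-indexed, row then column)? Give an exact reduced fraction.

Step 1: cell (2,0) = 9/4
Step 2: cell (2,0) = 231/80
Full grid after step 2:
  46/9 101/24 599/120 67/18
  169/48 108/25 143/50 479/120
  231/80 221/100 257/100 15/8
  25/12 161/80 21/16 7/4

Answer: 231/80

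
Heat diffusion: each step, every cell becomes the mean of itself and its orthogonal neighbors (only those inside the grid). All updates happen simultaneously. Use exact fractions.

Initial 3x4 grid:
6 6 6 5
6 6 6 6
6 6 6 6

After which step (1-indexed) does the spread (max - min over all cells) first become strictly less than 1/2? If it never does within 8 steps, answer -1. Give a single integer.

Step 1: max=6, min=17/3, spread=1/3
  -> spread < 1/2 first at step 1
Step 2: max=6, min=103/18, spread=5/18
Step 3: max=6, min=1255/216, spread=41/216
Step 4: max=6, min=151303/25920, spread=4217/25920
Step 5: max=43121/7200, min=9122051/1555200, spread=38417/311040
Step 6: max=861403/144000, min=548671789/93312000, spread=1903471/18662400
Step 7: max=25804241/4320000, min=32991330911/5598720000, spread=18038617/223948800
Step 8: max=2319873241/388800000, min=1982271017149/335923200000, spread=883978523/13436928000

Answer: 1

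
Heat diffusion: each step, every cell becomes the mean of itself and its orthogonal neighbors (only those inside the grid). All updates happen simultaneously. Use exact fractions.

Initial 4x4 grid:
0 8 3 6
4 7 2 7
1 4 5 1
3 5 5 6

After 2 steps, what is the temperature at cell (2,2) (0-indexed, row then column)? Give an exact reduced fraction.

Answer: 113/25

Derivation:
Step 1: cell (2,2) = 17/5
Step 2: cell (2,2) = 113/25
Full grid after step 2:
  23/6 73/16 1163/240 169/36
  15/4 217/50 439/100 1133/240
  67/20 401/100 113/25 323/80
  41/12 169/40 169/40 14/3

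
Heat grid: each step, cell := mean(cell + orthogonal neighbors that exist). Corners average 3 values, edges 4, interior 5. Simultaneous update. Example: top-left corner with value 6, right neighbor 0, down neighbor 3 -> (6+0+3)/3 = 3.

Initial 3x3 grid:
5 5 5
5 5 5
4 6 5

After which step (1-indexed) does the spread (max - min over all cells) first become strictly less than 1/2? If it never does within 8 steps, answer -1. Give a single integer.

Step 1: max=16/3, min=19/4, spread=7/12
Step 2: max=77/15, min=59/12, spread=13/60
  -> spread < 1/2 first at step 2
Step 3: max=692/135, min=23773/4800, spread=7483/43200
Step 4: max=548221/108000, min=214943/43200, spread=21727/216000
Step 5: max=4927711/972000, min=28797319/5760000, spread=10906147/155520000
Step 6: max=589400059/116640000, min=778305287/155520000, spread=36295/746496
Step 7: max=8832515837/1749600000, min=46788237589/9331200000, spread=305773/8957952
Step 8: max=2117128579381/419904000000, min=2809421694383/559872000000, spread=2575951/107495424

Answer: 2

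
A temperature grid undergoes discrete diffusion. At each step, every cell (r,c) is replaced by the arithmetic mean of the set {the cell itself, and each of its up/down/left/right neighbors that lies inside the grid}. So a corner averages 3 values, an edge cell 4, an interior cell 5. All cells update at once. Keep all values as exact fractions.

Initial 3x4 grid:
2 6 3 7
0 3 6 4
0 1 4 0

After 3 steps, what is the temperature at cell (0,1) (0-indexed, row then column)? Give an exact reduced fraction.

Step 1: cell (0,1) = 7/2
Step 2: cell (0,1) = 223/60
Step 3: cell (0,1) = 1507/450
Full grid after step 3:
  5797/2160 1507/450 15191/3600 1889/432
  9983/4800 719/250 5369/1500 57109/14400
  923/540 16037/7200 21757/7200 359/108

Answer: 1507/450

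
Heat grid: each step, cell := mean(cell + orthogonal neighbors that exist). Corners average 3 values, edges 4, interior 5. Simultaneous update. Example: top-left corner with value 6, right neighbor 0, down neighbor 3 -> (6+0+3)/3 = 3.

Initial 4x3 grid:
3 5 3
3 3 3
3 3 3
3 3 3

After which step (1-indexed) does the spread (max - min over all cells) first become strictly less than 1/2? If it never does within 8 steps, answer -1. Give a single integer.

Answer: 3

Derivation:
Step 1: max=11/3, min=3, spread=2/3
Step 2: max=427/120, min=3, spread=67/120
Step 3: max=3677/1080, min=3, spread=437/1080
  -> spread < 1/2 first at step 3
Step 4: max=1453531/432000, min=1509/500, spread=29951/86400
Step 5: max=12879821/3888000, min=10283/3375, spread=206761/777600
Step 6: max=5121795571/1555200000, min=8265671/2700000, spread=14430763/62208000
Step 7: max=305043741689/93312000000, min=665652727/216000000, spread=139854109/746496000
Step 8: max=18218631890251/5598720000000, min=60171228977/19440000000, spread=7114543559/44789760000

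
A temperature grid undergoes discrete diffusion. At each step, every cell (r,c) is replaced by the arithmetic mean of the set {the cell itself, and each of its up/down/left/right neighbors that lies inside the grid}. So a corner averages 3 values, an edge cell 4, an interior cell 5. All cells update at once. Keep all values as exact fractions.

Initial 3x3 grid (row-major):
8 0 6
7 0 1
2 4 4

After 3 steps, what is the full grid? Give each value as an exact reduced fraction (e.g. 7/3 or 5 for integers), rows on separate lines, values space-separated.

After step 1:
  5 7/2 7/3
  17/4 12/5 11/4
  13/3 5/2 3
After step 2:
  17/4 397/120 103/36
  959/240 77/25 629/240
  133/36 367/120 11/4
After step 3:
  2773/720 24299/7200 6329/2160
  54073/14400 4819/1500 40723/14400
  7739/2160 22649/7200 2023/720

Answer: 2773/720 24299/7200 6329/2160
54073/14400 4819/1500 40723/14400
7739/2160 22649/7200 2023/720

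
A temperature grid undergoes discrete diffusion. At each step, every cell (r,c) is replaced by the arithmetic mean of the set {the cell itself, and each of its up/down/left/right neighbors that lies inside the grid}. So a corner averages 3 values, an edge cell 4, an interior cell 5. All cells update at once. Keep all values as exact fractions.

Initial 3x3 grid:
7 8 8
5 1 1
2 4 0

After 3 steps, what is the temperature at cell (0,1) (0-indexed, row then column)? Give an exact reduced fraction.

Step 1: cell (0,1) = 6
Step 2: cell (0,1) = 83/15
Step 3: cell (0,1) = 17359/3600
Full grid after step 3:
  11143/2160 17359/3600 4919/1080
  59611/14400 1477/375 24593/7200
  3689/1080 40711/14400 5833/2160

Answer: 17359/3600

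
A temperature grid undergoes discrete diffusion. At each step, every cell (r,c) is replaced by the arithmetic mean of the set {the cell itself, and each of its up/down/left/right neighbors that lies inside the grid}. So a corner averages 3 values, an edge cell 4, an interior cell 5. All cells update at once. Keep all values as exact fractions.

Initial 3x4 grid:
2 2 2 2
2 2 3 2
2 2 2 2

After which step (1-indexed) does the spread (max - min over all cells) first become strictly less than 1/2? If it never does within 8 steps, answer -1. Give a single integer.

Step 1: max=9/4, min=2, spread=1/4
  -> spread < 1/2 first at step 1
Step 2: max=223/100, min=2, spread=23/100
Step 3: max=10411/4800, min=813/400, spread=131/960
Step 4: max=92951/43200, min=14791/7200, spread=841/8640
Step 5: max=37102051/17280000, min=2973373/1440000, spread=56863/691200
Step 6: max=332574341/155520000, min=26909543/12960000, spread=386393/6220800
Step 7: max=132809723131/62208000000, min=10788358813/5184000000, spread=26795339/497664000
Step 8: max=7948775714129/3732480000000, min=649166149667/311040000000, spread=254051069/5971968000

Answer: 1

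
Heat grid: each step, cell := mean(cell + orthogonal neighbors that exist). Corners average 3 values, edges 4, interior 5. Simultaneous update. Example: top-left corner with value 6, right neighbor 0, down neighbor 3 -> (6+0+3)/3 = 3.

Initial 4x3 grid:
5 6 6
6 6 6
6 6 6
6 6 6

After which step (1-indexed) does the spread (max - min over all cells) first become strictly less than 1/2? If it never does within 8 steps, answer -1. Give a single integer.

Step 1: max=6, min=17/3, spread=1/3
  -> spread < 1/2 first at step 1
Step 2: max=6, min=103/18, spread=5/18
Step 3: max=6, min=1255/216, spread=41/216
Step 4: max=6, min=151303/25920, spread=4217/25920
Step 5: max=43121/7200, min=9122051/1555200, spread=38417/311040
Step 6: max=861403/144000, min=548671789/93312000, spread=1903471/18662400
Step 7: max=25804241/4320000, min=32991330911/5598720000, spread=18038617/223948800
Step 8: max=2319873241/388800000, min=1982271017149/335923200000, spread=883978523/13436928000

Answer: 1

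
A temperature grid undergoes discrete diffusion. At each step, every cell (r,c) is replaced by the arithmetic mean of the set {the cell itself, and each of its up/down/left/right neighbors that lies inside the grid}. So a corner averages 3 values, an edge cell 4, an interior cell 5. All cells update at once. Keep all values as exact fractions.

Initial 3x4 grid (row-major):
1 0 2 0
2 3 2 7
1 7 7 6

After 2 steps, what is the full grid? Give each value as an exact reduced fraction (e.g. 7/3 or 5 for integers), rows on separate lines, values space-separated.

After step 1:
  1 3/2 1 3
  7/4 14/5 21/5 15/4
  10/3 9/2 11/2 20/3
After step 2:
  17/12 63/40 97/40 31/12
  533/240 59/20 69/20 1057/240
  115/36 121/30 313/60 191/36

Answer: 17/12 63/40 97/40 31/12
533/240 59/20 69/20 1057/240
115/36 121/30 313/60 191/36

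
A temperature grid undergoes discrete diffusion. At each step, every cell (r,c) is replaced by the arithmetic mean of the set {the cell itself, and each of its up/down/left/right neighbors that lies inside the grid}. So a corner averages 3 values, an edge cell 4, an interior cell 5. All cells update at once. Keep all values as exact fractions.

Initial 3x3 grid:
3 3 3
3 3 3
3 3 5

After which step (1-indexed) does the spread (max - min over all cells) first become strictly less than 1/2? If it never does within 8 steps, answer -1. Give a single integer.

Step 1: max=11/3, min=3, spread=2/3
Step 2: max=32/9, min=3, spread=5/9
Step 3: max=365/108, min=3, spread=41/108
  -> spread < 1/2 first at step 3
Step 4: max=21571/6480, min=551/180, spread=347/1296
Step 5: max=1273337/388800, min=5557/1800, spread=2921/15552
Step 6: max=75812539/23328000, min=673483/216000, spread=24611/186624
Step 7: max=4517762033/1399680000, min=15236741/4860000, spread=207329/2239488
Step 8: max=269972352451/83980800000, min=816401599/259200000, spread=1746635/26873856

Answer: 3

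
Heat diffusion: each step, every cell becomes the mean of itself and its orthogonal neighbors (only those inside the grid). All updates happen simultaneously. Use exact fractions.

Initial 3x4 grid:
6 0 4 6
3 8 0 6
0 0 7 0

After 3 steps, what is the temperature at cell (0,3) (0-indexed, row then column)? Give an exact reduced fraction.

Step 1: cell (0,3) = 16/3
Step 2: cell (0,3) = 65/18
Step 3: cell (0,3) = 445/108
Full grid after step 3:
  2299/720 381/100 781/225 445/108
  16163/4800 5867/2000 11573/3000 12551/3600
  623/240 3847/1200 10621/3600 803/216

Answer: 445/108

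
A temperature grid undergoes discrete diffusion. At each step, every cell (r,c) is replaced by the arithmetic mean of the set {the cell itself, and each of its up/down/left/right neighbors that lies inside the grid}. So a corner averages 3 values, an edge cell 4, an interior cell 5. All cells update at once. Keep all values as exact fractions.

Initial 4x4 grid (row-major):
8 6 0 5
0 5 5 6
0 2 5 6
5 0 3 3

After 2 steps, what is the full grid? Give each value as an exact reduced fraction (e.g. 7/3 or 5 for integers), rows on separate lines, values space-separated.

After step 1:
  14/3 19/4 4 11/3
  13/4 18/5 21/5 11/2
  7/4 12/5 21/5 5
  5/3 5/2 11/4 4
After step 2:
  38/9 1021/240 997/240 79/18
  199/60 91/25 43/10 551/120
  34/15 289/100 371/100 187/40
  71/36 559/240 269/80 47/12

Answer: 38/9 1021/240 997/240 79/18
199/60 91/25 43/10 551/120
34/15 289/100 371/100 187/40
71/36 559/240 269/80 47/12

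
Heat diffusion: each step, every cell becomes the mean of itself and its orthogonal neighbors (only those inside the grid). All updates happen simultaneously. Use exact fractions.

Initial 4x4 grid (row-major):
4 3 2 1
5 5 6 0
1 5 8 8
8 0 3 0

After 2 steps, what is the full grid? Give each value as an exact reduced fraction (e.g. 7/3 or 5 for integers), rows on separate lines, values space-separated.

Answer: 15/4 153/40 117/40 31/12
173/40 401/100 87/20 259/80
153/40 467/100 83/20 209/48
47/12 271/80 197/48 125/36

Derivation:
After step 1:
  4 7/2 3 1
  15/4 24/5 21/5 15/4
  19/4 19/5 6 4
  3 4 11/4 11/3
After step 2:
  15/4 153/40 117/40 31/12
  173/40 401/100 87/20 259/80
  153/40 467/100 83/20 209/48
  47/12 271/80 197/48 125/36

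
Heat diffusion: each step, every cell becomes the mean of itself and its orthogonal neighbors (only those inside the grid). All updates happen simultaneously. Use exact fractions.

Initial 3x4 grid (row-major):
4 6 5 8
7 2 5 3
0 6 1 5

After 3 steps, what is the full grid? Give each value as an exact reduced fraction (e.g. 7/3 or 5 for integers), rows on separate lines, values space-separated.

After step 1:
  17/3 17/4 6 16/3
  13/4 26/5 16/5 21/4
  13/3 9/4 17/4 3
After step 2:
  79/18 1267/240 1127/240 199/36
  369/80 363/100 239/50 1007/240
  59/18 481/120 127/40 25/6
After step 3:
  5141/1080 32389/7200 36509/7200 5191/1080
  19091/4800 2231/500 6143/1500 67213/14400
  8567/2160 6341/1800 1613/400 923/240

Answer: 5141/1080 32389/7200 36509/7200 5191/1080
19091/4800 2231/500 6143/1500 67213/14400
8567/2160 6341/1800 1613/400 923/240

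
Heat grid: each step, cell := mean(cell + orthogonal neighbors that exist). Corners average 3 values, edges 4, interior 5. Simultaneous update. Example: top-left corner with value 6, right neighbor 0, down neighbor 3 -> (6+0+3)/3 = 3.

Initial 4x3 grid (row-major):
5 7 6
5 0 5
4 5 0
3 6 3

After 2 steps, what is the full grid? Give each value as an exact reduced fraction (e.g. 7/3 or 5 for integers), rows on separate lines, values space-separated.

After step 1:
  17/3 9/2 6
  7/2 22/5 11/4
  17/4 3 13/4
  13/3 17/4 3
After step 2:
  41/9 617/120 53/12
  1069/240 363/100 41/10
  181/48 383/100 3
  77/18 175/48 7/2

Answer: 41/9 617/120 53/12
1069/240 363/100 41/10
181/48 383/100 3
77/18 175/48 7/2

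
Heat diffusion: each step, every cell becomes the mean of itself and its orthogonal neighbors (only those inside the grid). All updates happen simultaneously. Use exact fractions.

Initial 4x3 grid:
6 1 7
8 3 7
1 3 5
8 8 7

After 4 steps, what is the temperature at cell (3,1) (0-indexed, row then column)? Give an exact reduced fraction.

Answer: 2373661/432000

Derivation:
Step 1: cell (3,1) = 13/2
Step 2: cell (3,1) = 137/24
Step 3: cell (3,1) = 40919/7200
Step 4: cell (3,1) = 2373661/432000
Full grid after step 4:
  201421/43200 152341/32000 209621/43200
  57641/12000 581911/120000 181423/36000
  546749/108000 941129/180000 575999/108000
  349279/64800 2373661/432000 365479/64800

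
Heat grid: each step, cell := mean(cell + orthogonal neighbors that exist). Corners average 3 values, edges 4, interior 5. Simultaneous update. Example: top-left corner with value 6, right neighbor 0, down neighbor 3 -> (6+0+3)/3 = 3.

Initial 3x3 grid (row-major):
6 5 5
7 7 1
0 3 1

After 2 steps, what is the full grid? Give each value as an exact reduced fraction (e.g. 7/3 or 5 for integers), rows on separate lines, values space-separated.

Answer: 67/12 1201/240 155/36
71/15 108/25 403/120
133/36 247/80 95/36

Derivation:
After step 1:
  6 23/4 11/3
  5 23/5 7/2
  10/3 11/4 5/3
After step 2:
  67/12 1201/240 155/36
  71/15 108/25 403/120
  133/36 247/80 95/36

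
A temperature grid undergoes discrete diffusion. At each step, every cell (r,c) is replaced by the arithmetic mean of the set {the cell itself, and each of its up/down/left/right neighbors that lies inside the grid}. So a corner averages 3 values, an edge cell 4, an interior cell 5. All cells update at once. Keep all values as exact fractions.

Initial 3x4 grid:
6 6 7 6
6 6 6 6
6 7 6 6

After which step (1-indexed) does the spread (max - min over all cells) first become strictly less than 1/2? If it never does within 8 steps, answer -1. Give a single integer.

Answer: 1

Derivation:
Step 1: max=19/3, min=6, spread=1/3
  -> spread < 1/2 first at step 1
Step 2: max=751/120, min=73/12, spread=7/40
Step 3: max=22327/3600, min=2207/360, spread=257/3600
Step 4: max=334217/54000, min=7381/1200, spread=259/6750
Step 5: max=10012739/1620000, min=62399/10125, spread=3211/180000
Step 6: max=75054197/12150000, min=59955881/9720000, spread=437383/48600000
Step 7: max=18007839067/2916000000, min=1199677043/194400000, spread=6341711/1458000000
Step 8: max=540163425439/87480000000, min=215989905211/34992000000, spread=125774941/58320000000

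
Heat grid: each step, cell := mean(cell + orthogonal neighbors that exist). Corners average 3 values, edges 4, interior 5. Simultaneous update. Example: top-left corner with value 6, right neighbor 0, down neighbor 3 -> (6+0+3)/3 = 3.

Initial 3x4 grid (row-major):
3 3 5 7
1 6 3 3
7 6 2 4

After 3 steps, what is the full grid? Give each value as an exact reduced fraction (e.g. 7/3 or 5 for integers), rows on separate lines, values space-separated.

After step 1:
  7/3 17/4 9/2 5
  17/4 19/5 19/5 17/4
  14/3 21/4 15/4 3
After step 2:
  65/18 893/240 351/80 55/12
  301/80 427/100 201/50 321/80
  85/18 131/30 79/20 11/3
After step 3:
  1997/540 28781/7200 10027/2400 779/180
  19639/4800 1007/250 516/125 6513/1600
  9253/2160 7789/1800 4801/1200 2791/720

Answer: 1997/540 28781/7200 10027/2400 779/180
19639/4800 1007/250 516/125 6513/1600
9253/2160 7789/1800 4801/1200 2791/720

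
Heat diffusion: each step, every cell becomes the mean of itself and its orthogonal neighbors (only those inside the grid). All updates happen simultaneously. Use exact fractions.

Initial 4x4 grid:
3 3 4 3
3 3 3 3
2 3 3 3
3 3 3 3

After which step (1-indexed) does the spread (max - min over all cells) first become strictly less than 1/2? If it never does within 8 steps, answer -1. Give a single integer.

Answer: 3

Derivation:
Step 1: max=10/3, min=8/3, spread=2/3
Step 2: max=391/120, min=329/120, spread=31/60
Step 3: max=3451/1080, min=3029/1080, spread=211/540
  -> spread < 1/2 first at step 3
Step 4: max=102241/32400, min=92159/32400, spread=5041/16200
Step 5: max=3046111/972000, min=2785889/972000, spread=130111/486000
Step 6: max=90735781/29160000, min=84224219/29160000, spread=3255781/14580000
Step 7: max=2706760351/874800000, min=2542039649/874800000, spread=82360351/437400000
Step 8: max=80806577821/26244000000, min=76657422179/26244000000, spread=2074577821/13122000000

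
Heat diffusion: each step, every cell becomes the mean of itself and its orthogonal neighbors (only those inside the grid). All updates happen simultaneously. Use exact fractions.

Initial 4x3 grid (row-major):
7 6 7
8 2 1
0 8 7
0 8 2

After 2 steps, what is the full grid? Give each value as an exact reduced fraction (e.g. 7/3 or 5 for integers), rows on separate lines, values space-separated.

After step 1:
  7 11/2 14/3
  17/4 5 17/4
  4 5 9/2
  8/3 9/2 17/3
After step 2:
  67/12 133/24 173/36
  81/16 24/5 221/48
  191/48 23/5 233/48
  67/18 107/24 44/9

Answer: 67/12 133/24 173/36
81/16 24/5 221/48
191/48 23/5 233/48
67/18 107/24 44/9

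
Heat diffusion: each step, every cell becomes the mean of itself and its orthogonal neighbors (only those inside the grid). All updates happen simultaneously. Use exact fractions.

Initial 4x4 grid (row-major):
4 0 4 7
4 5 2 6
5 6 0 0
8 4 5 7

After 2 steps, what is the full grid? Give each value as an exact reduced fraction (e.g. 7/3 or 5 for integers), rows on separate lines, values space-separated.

After step 1:
  8/3 13/4 13/4 17/3
  9/2 17/5 17/5 15/4
  23/4 4 13/5 13/4
  17/3 23/4 4 4
After step 2:
  125/36 377/120 467/120 38/9
  979/240 371/100 82/25 241/60
  239/48 43/10 69/20 17/5
  103/18 233/48 327/80 15/4

Answer: 125/36 377/120 467/120 38/9
979/240 371/100 82/25 241/60
239/48 43/10 69/20 17/5
103/18 233/48 327/80 15/4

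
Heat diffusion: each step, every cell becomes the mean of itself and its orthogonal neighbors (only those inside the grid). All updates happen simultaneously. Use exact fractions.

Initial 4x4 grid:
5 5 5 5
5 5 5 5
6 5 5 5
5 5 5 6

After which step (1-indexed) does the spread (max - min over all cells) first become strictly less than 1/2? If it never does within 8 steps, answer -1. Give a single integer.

Answer: 1

Derivation:
Step 1: max=16/3, min=5, spread=1/3
  -> spread < 1/2 first at step 1
Step 2: max=95/18, min=5, spread=5/18
Step 3: max=11267/2160, min=5, spread=467/2160
Step 4: max=335657/64800, min=1447/288, spread=5041/32400
Step 5: max=10062491/1944000, min=3149/625, spread=1339207/9720000
Step 6: max=301027769/58320000, min=32724023/6480000, spread=3255781/29160000
Step 7: max=9019857467/1749600000, min=196780817/38880000, spread=82360351/874800000
Step 8: max=270171489857/52488000000, min=1970535809/388800000, spread=2074577821/26244000000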